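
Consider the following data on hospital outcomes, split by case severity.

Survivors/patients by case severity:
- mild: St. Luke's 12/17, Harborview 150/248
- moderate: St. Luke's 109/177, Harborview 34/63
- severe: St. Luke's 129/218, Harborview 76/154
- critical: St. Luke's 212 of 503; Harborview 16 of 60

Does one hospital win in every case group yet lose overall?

Mild: St. Luke's 12/17 = 70.6%, Harborview 150/248 = 60.5% → St. Luke's
Moderate: St. Luke's 109/177 = 61.6%, Harborview 34/63 = 54.0% → St. Luke's
Severe: St. Luke's 129/218 = 59.2%, Harborview 76/154 = 49.4% → St. Luke's
Critical: St. Luke's 212/503 = 42.1%, Harborview 16/60 = 26.7% → St. Luke's
Overall: St. Luke's 462/915 = 50.5%, Harborview 276/525 = 52.6% → Harborview
St. Luke's wins each case group but Harborview wins overall — the comparison reverses. St. Luke's's patients skew toward critical, which has a lower base rate.

Yes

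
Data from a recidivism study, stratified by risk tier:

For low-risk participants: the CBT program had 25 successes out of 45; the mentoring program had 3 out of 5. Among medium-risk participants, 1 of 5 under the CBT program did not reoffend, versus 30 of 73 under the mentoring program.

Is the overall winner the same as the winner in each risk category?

Low-risk: the CBT program 25/45 = 55.6%, the mentoring program 3/5 = 60.0% → the mentoring program
Medium-risk: the CBT program 1/5 = 20.0%, the mentoring program 30/73 = 41.1% → the mentoring program
Overall: the CBT program 26/50 = 52.0%, the mentoring program 33/78 = 42.3% → the CBT program
The mentoring program wins each risk group but the CBT program wins overall — the comparison reverses. The mentoring program's participants skew toward medium-risk, which has a lower base rate.

No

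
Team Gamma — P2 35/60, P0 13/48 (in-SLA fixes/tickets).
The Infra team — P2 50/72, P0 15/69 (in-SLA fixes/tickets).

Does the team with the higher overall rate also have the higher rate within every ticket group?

P2: Team Gamma 35/60 = 58.3%, the Infra team 50/72 = 69.4% → the Infra team
P0: Team Gamma 13/48 = 27.1%, the Infra team 15/69 = 21.7% → Team Gamma
Overall: Team Gamma 48/108 = 44.4%, the Infra team 65/141 = 46.1% → the Infra team
Neither sweeps: Team Gamma wins 1 of 2 groups, the Infra team wins 1. The Infra team wins overall but not every group — no Simpson reversal.

No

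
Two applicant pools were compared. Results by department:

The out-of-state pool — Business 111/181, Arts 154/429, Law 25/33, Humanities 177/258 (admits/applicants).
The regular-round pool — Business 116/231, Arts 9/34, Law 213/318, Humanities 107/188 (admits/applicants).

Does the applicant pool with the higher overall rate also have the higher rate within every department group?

No

Business: the out-of-state pool 111/181 = 61.3%, the regular-round pool 116/231 = 50.2% → the out-of-state pool
Arts: the out-of-state pool 154/429 = 35.9%, the regular-round pool 9/34 = 26.5% → the out-of-state pool
Law: the out-of-state pool 25/33 = 75.8%, the regular-round pool 213/318 = 67.0% → the out-of-state pool
Humanities: the out-of-state pool 177/258 = 68.6%, the regular-round pool 107/188 = 56.9% → the out-of-state pool
Overall: the out-of-state pool 467/901 = 51.8%, the regular-round pool 445/771 = 57.7% → the regular-round pool
The out-of-state pool wins each department group but the regular-round pool wins overall — the comparison reverses. The out-of-state pool's applicants skew toward Arts, which has a lower base rate.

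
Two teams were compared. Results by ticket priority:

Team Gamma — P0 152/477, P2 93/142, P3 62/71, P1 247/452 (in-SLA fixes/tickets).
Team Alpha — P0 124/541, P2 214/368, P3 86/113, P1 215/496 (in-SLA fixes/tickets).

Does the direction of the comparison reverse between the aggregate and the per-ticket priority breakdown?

No

P0: Team Gamma 152/477 = 31.9%, Team Alpha 124/541 = 22.9% → Team Gamma
P2: Team Gamma 93/142 = 65.5%, Team Alpha 214/368 = 58.2% → Team Gamma
P3: Team Gamma 62/71 = 87.3%, Team Alpha 86/113 = 76.1% → Team Gamma
P1: Team Gamma 247/452 = 54.6%, Team Alpha 215/496 = 43.3% → Team Gamma
Overall: Team Gamma 554/1142 = 48.5%, Team Alpha 639/1518 = 42.1% → Team Gamma
Team Gamma wins overall and in every ticket group — no reversal.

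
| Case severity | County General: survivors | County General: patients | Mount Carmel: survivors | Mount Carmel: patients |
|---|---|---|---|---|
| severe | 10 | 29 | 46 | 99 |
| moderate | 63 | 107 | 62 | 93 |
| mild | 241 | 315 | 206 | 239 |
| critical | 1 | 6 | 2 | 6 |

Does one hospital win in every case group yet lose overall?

No

Severe: County General 10/29 = 34.5%, Mount Carmel 46/99 = 46.5% → Mount Carmel
Moderate: County General 63/107 = 58.9%, Mount Carmel 62/93 = 66.7% → Mount Carmel
Mild: County General 241/315 = 76.5%, Mount Carmel 206/239 = 86.2% → Mount Carmel
Critical: County General 1/6 = 16.7%, Mount Carmel 2/6 = 33.3% → Mount Carmel
Overall: County General 315/457 = 68.9%, Mount Carmel 316/437 = 72.3% → Mount Carmel
Mount Carmel wins overall and in every case group — no reversal.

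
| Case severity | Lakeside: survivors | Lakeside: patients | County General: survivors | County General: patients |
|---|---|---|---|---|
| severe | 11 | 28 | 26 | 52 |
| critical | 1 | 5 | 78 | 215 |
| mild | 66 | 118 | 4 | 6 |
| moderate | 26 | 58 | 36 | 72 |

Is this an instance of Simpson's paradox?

Severe: Lakeside 11/28 = 39.3%, County General 26/52 = 50.0% → County General
Critical: Lakeside 1/5 = 20.0%, County General 78/215 = 36.3% → County General
Mild: Lakeside 66/118 = 55.9%, County General 4/6 = 66.7% → County General
Moderate: Lakeside 26/58 = 44.8%, County General 36/72 = 50.0% → County General
Overall: Lakeside 104/209 = 49.8%, County General 144/345 = 41.7% → Lakeside
County General wins each case group but Lakeside wins overall — the comparison reverses. County General's patients skew toward critical, which has a lower base rate.

Yes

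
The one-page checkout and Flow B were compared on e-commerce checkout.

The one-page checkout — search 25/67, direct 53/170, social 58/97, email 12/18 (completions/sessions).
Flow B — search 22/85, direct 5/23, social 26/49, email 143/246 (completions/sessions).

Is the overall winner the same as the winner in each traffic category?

Search: the one-page checkout 25/67 = 37.3%, Flow B 22/85 = 25.9% → the one-page checkout
Direct: the one-page checkout 53/170 = 31.2%, Flow B 5/23 = 21.7% → the one-page checkout
Social: the one-page checkout 58/97 = 59.8%, Flow B 26/49 = 53.1% → the one-page checkout
Email: the one-page checkout 12/18 = 66.7%, Flow B 143/246 = 58.1% → the one-page checkout
Overall: the one-page checkout 148/352 = 42.0%, Flow B 196/403 = 48.6% → Flow B
The one-page checkout wins each traffic group but Flow B wins overall — the comparison reverses. The one-page checkout's sessions skew toward direct, which has a lower base rate.

No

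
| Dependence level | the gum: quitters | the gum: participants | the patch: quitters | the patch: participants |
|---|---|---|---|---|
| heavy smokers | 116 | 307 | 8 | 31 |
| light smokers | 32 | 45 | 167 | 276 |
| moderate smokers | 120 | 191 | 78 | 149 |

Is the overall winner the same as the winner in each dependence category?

No

Heavy smokers: the gum 116/307 = 37.8%, the patch 8/31 = 25.8% → the gum
Light smokers: the gum 32/45 = 71.1%, the patch 167/276 = 60.5% → the gum
Moderate smokers: the gum 120/191 = 62.8%, the patch 78/149 = 52.3% → the gum
Overall: the gum 268/543 = 49.4%, the patch 253/456 = 55.5% → the patch
The gum wins each dependence group but the patch wins overall — the comparison reverses. The gum's participants skew toward heavy smokers, which has a lower base rate.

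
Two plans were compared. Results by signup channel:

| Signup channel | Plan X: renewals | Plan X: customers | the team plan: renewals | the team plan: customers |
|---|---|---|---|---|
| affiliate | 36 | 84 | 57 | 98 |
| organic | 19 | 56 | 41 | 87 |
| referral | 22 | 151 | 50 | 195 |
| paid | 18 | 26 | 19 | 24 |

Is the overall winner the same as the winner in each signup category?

Affiliate: Plan X 36/84 = 42.9%, the team plan 57/98 = 58.2% → the team plan
Organic: Plan X 19/56 = 33.9%, the team plan 41/87 = 47.1% → the team plan
Referral: Plan X 22/151 = 14.6%, the team plan 50/195 = 25.6% → the team plan
Paid: Plan X 18/26 = 69.2%, the team plan 19/24 = 79.2% → the team plan
Overall: Plan X 95/317 = 30.0%, the team plan 167/404 = 41.3% → the team plan
The team plan wins overall and in every signup group — no reversal.

Yes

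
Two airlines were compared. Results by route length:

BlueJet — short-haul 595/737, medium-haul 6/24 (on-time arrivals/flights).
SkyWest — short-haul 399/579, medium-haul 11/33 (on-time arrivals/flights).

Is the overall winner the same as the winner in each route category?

No

Short-haul: BlueJet 595/737 = 80.7%, SkyWest 399/579 = 68.9% → BlueJet
Medium-haul: BlueJet 6/24 = 25.0%, SkyWest 11/33 = 33.3% → SkyWest
Overall: BlueJet 601/761 = 79.0%, SkyWest 410/612 = 67.0% → BlueJet
Neither sweeps: BlueJet wins 1 of 2 groups, SkyWest wins 1. BlueJet wins overall but not every group — no Simpson reversal.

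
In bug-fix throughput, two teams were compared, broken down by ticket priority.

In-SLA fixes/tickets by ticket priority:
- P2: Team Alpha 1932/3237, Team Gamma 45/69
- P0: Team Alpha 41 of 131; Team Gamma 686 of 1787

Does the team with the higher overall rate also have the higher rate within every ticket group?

P2: Team Alpha 1932/3237 = 59.7%, Team Gamma 45/69 = 65.2% → Team Gamma
P0: Team Alpha 41/131 = 31.3%, Team Gamma 686/1787 = 38.4% → Team Gamma
Overall: Team Alpha 1973/3368 = 58.6%, Team Gamma 731/1856 = 39.4% → Team Alpha
Team Gamma wins each ticket group but Team Alpha wins overall — the comparison reverses. Team Gamma's tickets skew toward P0, which has a lower base rate.

No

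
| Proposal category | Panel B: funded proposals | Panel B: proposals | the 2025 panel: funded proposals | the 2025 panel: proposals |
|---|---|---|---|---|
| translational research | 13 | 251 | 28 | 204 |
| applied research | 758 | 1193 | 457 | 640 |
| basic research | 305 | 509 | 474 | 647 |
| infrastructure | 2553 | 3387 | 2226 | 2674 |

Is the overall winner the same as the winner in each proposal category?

Translational research: Panel B 13/251 = 5.2%, the 2025 panel 28/204 = 13.7% → the 2025 panel
Applied research: Panel B 758/1193 = 63.5%, the 2025 panel 457/640 = 71.4% → the 2025 panel
Basic research: Panel B 305/509 = 59.9%, the 2025 panel 474/647 = 73.3% → the 2025 panel
Infrastructure: Panel B 2553/3387 = 75.4%, the 2025 panel 2226/2674 = 83.2% → the 2025 panel
Overall: Panel B 3629/5340 = 68.0%, the 2025 panel 3185/4165 = 76.5% → the 2025 panel
The 2025 panel wins overall and in every proposal group — no reversal.

Yes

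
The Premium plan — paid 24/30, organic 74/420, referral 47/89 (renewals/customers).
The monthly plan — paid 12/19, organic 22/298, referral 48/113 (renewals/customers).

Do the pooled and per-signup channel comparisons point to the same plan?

Paid: the Premium plan 24/30 = 80.0%, the monthly plan 12/19 = 63.2% → the Premium plan
Organic: the Premium plan 74/420 = 17.6%, the monthly plan 22/298 = 7.4% → the Premium plan
Referral: the Premium plan 47/89 = 52.8%, the monthly plan 48/113 = 42.5% → the Premium plan
Overall: the Premium plan 145/539 = 26.9%, the monthly plan 82/430 = 19.1% → the Premium plan
The Premium plan wins overall and in every signup group — no reversal.

Yes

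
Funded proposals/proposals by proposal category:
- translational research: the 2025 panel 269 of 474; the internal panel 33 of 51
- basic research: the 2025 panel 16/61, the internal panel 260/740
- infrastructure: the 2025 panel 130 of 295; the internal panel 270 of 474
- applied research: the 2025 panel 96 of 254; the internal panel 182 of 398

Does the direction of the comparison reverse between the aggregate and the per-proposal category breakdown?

Translational research: the 2025 panel 269/474 = 56.8%, the internal panel 33/51 = 64.7% → the internal panel
Basic research: the 2025 panel 16/61 = 26.2%, the internal panel 260/740 = 35.1% → the internal panel
Infrastructure: the 2025 panel 130/295 = 44.1%, the internal panel 270/474 = 57.0% → the internal panel
Applied research: the 2025 panel 96/254 = 37.8%, the internal panel 182/398 = 45.7% → the internal panel
Overall: the 2025 panel 511/1084 = 47.1%, the internal panel 745/1663 = 44.8% → the 2025 panel
The internal panel wins each proposal group but the 2025 panel wins overall — the comparison reverses. The internal panel's proposals skew toward basic research, which has a lower base rate.

Yes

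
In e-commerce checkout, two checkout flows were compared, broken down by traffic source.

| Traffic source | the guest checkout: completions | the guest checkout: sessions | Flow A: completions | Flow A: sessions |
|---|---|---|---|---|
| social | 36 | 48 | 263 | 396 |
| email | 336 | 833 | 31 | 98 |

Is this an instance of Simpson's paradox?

Yes

Social: the guest checkout 36/48 = 75.0%, Flow A 263/396 = 66.4% → the guest checkout
Email: the guest checkout 336/833 = 40.3%, Flow A 31/98 = 31.6% → the guest checkout
Overall: the guest checkout 372/881 = 42.2%, Flow A 294/494 = 59.5% → Flow A
The guest checkout wins each traffic group but Flow A wins overall — the comparison reverses. The guest checkout's sessions skew toward email, which has a lower base rate.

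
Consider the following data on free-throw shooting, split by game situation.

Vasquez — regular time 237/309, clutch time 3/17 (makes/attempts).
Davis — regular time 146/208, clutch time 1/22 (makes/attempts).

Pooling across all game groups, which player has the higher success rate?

Vasquez

Regular time: Vasquez 237/309 = 76.7%, Davis 146/208 = 70.2% → Vasquez
Clutch time: Vasquez 3/17 = 17.6%, Davis 1/22 = 4.5% → Vasquez
Overall: Vasquez 240/326 = 73.6%, Davis 147/230 = 63.9% → Vasquez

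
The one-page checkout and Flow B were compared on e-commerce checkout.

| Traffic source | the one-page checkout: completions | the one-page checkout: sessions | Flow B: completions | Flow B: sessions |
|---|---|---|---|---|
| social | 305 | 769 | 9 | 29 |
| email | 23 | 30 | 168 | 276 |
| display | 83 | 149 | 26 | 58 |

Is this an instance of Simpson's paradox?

Social: the one-page checkout 305/769 = 39.7%, Flow B 9/29 = 31.0% → the one-page checkout
Email: the one-page checkout 23/30 = 76.7%, Flow B 168/276 = 60.9% → the one-page checkout
Display: the one-page checkout 83/149 = 55.7%, Flow B 26/58 = 44.8% → the one-page checkout
Overall: the one-page checkout 411/948 = 43.4%, Flow B 203/363 = 55.9% → Flow B
The one-page checkout wins each traffic group but Flow B wins overall — the comparison reverses. The one-page checkout's sessions skew toward social, which has a lower base rate.

Yes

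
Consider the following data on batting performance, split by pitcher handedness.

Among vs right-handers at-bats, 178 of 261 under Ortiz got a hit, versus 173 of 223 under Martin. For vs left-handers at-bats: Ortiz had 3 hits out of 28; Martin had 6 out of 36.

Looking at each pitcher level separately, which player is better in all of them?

Martin

Vs right-handers: Ortiz 178/261 = 68.2%, Martin 173/223 = 77.6% → Martin
Vs left-handers: Ortiz 3/28 = 10.7%, Martin 6/36 = 16.7% → Martin
Martin has the higher rate in both groups.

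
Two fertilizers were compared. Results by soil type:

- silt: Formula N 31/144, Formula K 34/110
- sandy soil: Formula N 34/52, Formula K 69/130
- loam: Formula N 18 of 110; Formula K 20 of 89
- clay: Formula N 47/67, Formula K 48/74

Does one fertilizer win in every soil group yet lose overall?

Silt: Formula N 31/144 = 21.5%, Formula K 34/110 = 30.9% → Formula K
Sandy soil: Formula N 34/52 = 65.4%, Formula K 69/130 = 53.1% → Formula N
Loam: Formula N 18/110 = 16.4%, Formula K 20/89 = 22.5% → Formula K
Clay: Formula N 47/67 = 70.1%, Formula K 48/74 = 64.9% → Formula N
Overall: Formula N 130/373 = 34.9%, Formula K 171/403 = 42.4% → Formula K
Neither sweeps: Formula N wins 2 of 4 groups, Formula K wins 2. Formula K wins overall but not every group — no Simpson reversal.

No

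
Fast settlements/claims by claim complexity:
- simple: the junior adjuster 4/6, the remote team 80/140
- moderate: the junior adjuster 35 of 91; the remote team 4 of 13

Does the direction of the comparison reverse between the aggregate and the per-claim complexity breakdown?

Yes

Simple: the junior adjuster 4/6 = 66.7%, the remote team 80/140 = 57.1% → the junior adjuster
Moderate: the junior adjuster 35/91 = 38.5%, the remote team 4/13 = 30.8% → the junior adjuster
Overall: the junior adjuster 39/97 = 40.2%, the remote team 84/153 = 54.9% → the remote team
The junior adjuster wins each claim group but the remote team wins overall — the comparison reverses. The junior adjuster's claims skew toward moderate, which has a lower base rate.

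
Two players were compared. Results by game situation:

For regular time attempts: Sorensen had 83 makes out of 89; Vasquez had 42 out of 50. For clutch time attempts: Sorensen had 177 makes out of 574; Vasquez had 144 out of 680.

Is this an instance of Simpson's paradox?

No

Regular time: Sorensen 83/89 = 93.3%, Vasquez 42/50 = 84.0% → Sorensen
Clutch time: Sorensen 177/574 = 30.8%, Vasquez 144/680 = 21.2% → Sorensen
Overall: Sorensen 260/663 = 39.2%, Vasquez 186/730 = 25.5% → Sorensen
Sorensen wins overall and in every game group — no reversal.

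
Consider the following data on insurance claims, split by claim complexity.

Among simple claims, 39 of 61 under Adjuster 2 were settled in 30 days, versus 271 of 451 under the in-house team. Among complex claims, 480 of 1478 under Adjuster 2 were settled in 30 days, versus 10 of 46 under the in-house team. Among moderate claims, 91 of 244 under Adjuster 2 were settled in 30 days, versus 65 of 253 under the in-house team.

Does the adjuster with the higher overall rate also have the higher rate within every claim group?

No

Simple: Adjuster 2 39/61 = 63.9%, the in-house team 271/451 = 60.1% → Adjuster 2
Complex: Adjuster 2 480/1478 = 32.5%, the in-house team 10/46 = 21.7% → Adjuster 2
Moderate: Adjuster 2 91/244 = 37.3%, the in-house team 65/253 = 25.7% → Adjuster 2
Overall: Adjuster 2 610/1783 = 34.2%, the in-house team 346/750 = 46.1% → the in-house team
Adjuster 2 wins each claim group but the in-house team wins overall — the comparison reverses. Adjuster 2's claims skew toward complex, which has a lower base rate.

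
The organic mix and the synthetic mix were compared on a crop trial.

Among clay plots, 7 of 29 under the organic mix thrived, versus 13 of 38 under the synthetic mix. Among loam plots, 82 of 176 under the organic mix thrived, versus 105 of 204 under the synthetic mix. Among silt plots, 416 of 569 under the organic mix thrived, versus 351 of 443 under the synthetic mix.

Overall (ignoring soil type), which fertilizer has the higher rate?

Clay: the organic mix 7/29 = 24.1%, the synthetic mix 13/38 = 34.2% → the synthetic mix
Loam: the organic mix 82/176 = 46.6%, the synthetic mix 105/204 = 51.5% → the synthetic mix
Silt: the organic mix 416/569 = 73.1%, the synthetic mix 351/443 = 79.2% → the synthetic mix
Overall: the organic mix 505/774 = 65.2%, the synthetic mix 469/685 = 68.5% → the synthetic mix

the synthetic mix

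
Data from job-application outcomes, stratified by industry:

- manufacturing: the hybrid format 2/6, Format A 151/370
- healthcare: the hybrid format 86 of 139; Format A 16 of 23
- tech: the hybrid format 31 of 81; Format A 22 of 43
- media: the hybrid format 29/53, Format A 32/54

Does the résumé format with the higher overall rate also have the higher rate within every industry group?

Manufacturing: the hybrid format 2/6 = 33.3%, Format A 151/370 = 40.8% → Format A
Healthcare: the hybrid format 86/139 = 61.9%, Format A 16/23 = 69.6% → Format A
Tech: the hybrid format 31/81 = 38.3%, Format A 22/43 = 51.2% → Format A
Media: the hybrid format 29/53 = 54.7%, Format A 32/54 = 59.3% → Format A
Overall: the hybrid format 148/279 = 53.0%, Format A 221/490 = 45.1% → the hybrid format
Format A wins each industry group but the hybrid format wins overall — the comparison reverses. Format A's applications skew toward manufacturing, which has a lower base rate.

No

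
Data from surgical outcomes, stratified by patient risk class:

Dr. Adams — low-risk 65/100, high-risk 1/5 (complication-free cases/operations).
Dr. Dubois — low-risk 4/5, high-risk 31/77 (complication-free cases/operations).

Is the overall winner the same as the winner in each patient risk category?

No

Low-risk: Dr. Adams 65/100 = 65.0%, Dr. Dubois 4/5 = 80.0% → Dr. Dubois
High-risk: Dr. Adams 1/5 = 20.0%, Dr. Dubois 31/77 = 40.3% → Dr. Dubois
Overall: Dr. Adams 66/105 = 62.9%, Dr. Dubois 35/82 = 42.7% → Dr. Adams
Dr. Dubois wins each patient risk group but Dr. Adams wins overall — the comparison reverses. Dr. Dubois's operations skew toward high-risk, which has a lower base rate.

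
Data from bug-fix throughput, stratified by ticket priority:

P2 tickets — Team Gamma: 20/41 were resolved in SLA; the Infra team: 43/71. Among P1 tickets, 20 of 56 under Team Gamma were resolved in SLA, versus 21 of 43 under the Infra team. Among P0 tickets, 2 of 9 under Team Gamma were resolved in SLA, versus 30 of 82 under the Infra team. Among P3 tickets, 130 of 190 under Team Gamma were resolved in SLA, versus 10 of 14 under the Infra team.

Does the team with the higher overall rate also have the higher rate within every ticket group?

P2: Team Gamma 20/41 = 48.8%, the Infra team 43/71 = 60.6% → the Infra team
P1: Team Gamma 20/56 = 35.7%, the Infra team 21/43 = 48.8% → the Infra team
P0: Team Gamma 2/9 = 22.2%, the Infra team 30/82 = 36.6% → the Infra team
P3: Team Gamma 130/190 = 68.4%, the Infra team 10/14 = 71.4% → the Infra team
Overall: Team Gamma 172/296 = 58.1%, the Infra team 104/210 = 49.5% → Team Gamma
The Infra team wins each ticket group but Team Gamma wins overall — the comparison reverses. The Infra team's tickets skew toward P0, which has a lower base rate.

No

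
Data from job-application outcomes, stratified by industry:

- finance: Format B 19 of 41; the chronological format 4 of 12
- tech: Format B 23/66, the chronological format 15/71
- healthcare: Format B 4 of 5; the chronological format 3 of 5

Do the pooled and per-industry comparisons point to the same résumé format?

Finance: Format B 19/41 = 46.3%, the chronological format 4/12 = 33.3% → Format B
Tech: Format B 23/66 = 34.8%, the chronological format 15/71 = 21.1% → Format B
Healthcare: Format B 4/5 = 80.0%, the chronological format 3/5 = 60.0% → Format B
Overall: Format B 46/112 = 41.1%, the chronological format 22/88 = 25.0% → Format B
Format B wins overall and in every industry group — no reversal.

Yes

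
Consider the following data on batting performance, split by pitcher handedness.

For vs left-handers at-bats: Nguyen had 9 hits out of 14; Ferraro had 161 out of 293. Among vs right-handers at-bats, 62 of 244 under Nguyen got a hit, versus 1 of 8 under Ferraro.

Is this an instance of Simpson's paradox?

Vs left-handers: Nguyen 9/14 = 64.3%, Ferraro 161/293 = 54.9% → Nguyen
Vs right-handers: Nguyen 62/244 = 25.4%, Ferraro 1/8 = 12.5% → Nguyen
Overall: Nguyen 71/258 = 27.5%, Ferraro 162/301 = 53.8% → Ferraro
Nguyen wins each pitcher group but Ferraro wins overall — the comparison reverses. Nguyen's at-bats skew toward vs right-handers, which has a lower base rate.

Yes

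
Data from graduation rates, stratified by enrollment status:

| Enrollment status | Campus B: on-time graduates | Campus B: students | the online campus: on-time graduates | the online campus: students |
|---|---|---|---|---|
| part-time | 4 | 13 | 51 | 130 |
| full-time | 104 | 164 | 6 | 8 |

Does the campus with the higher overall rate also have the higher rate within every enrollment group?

No

Part-time: Campus B 4/13 = 30.8%, the online campus 51/130 = 39.2% → the online campus
Full-time: Campus B 104/164 = 63.4%, the online campus 6/8 = 75.0% → the online campus
Overall: Campus B 108/177 = 61.0%, the online campus 57/138 = 41.3% → Campus B
The online campus wins each enrollment group but Campus B wins overall — the comparison reverses. The online campus's students skew toward part-time, which has a lower base rate.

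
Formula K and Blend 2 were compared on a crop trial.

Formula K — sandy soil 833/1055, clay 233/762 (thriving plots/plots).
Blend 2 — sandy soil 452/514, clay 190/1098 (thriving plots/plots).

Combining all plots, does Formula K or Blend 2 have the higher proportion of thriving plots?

Formula K

Sandy soil: Formula K 833/1055 = 79.0%, Blend 2 452/514 = 87.9% → Blend 2
Clay: Formula K 233/762 = 30.6%, Blend 2 190/1098 = 17.3% → Formula K
Overall: Formula K 1066/1817 = 58.7%, Blend 2 642/1612 = 39.8% → Formula K
(Neither sweeps every soil group, but Formula K has the higher pooled rate.)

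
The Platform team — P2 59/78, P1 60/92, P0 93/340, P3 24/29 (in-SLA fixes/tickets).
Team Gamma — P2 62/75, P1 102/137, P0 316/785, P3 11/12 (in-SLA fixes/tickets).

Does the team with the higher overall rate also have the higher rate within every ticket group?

P2: the Platform team 59/78 = 75.6%, Team Gamma 62/75 = 82.7% → Team Gamma
P1: the Platform team 60/92 = 65.2%, Team Gamma 102/137 = 74.5% → Team Gamma
P0: the Platform team 93/340 = 27.4%, Team Gamma 316/785 = 40.3% → Team Gamma
P3: the Platform team 24/29 = 82.8%, Team Gamma 11/12 = 91.7% → Team Gamma
Overall: the Platform team 236/539 = 43.8%, Team Gamma 491/1009 = 48.7% → Team Gamma
Team Gamma wins overall and in every ticket group — no reversal.

Yes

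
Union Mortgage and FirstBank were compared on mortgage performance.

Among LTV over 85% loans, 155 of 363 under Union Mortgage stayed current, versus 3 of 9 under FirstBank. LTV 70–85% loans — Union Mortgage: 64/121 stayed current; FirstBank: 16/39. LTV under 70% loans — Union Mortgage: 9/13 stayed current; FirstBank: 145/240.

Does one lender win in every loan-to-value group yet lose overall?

Yes

LTV over 85%: Union Mortgage 155/363 = 42.7%, FirstBank 3/9 = 33.3% → Union Mortgage
LTV 70–85%: Union Mortgage 64/121 = 52.9%, FirstBank 16/39 = 41.0% → Union Mortgage
LTV under 70%: Union Mortgage 9/13 = 69.2%, FirstBank 145/240 = 60.4% → Union Mortgage
Overall: Union Mortgage 228/497 = 45.9%, FirstBank 164/288 = 56.9% → FirstBank
Union Mortgage wins each loan-to-value group but FirstBank wins overall — the comparison reverses. Union Mortgage's loans skew toward LTV over 85%, which has a lower base rate.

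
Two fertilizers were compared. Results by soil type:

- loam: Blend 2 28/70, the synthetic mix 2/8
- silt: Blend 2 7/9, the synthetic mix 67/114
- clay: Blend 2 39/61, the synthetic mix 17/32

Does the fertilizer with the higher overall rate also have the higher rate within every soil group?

Loam: Blend 2 28/70 = 40.0%, the synthetic mix 2/8 = 25.0% → Blend 2
Silt: Blend 2 7/9 = 77.8%, the synthetic mix 67/114 = 58.8% → Blend 2
Clay: Blend 2 39/61 = 63.9%, the synthetic mix 17/32 = 53.1% → Blend 2
Overall: Blend 2 74/140 = 52.9%, the synthetic mix 86/154 = 55.8% → the synthetic mix
Blend 2 wins each soil group but the synthetic mix wins overall — the comparison reverses. Blend 2's plots skew toward loam, which has a lower base rate.

No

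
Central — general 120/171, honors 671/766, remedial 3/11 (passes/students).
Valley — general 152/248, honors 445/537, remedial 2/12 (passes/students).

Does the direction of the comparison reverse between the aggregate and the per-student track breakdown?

General: Central 120/171 = 70.2%, Valley 152/248 = 61.3% → Central
Honors: Central 671/766 = 87.6%, Valley 445/537 = 82.9% → Central
Remedial: Central 3/11 = 27.3%, Valley 2/12 = 16.7% → Central
Overall: Central 794/948 = 83.8%, Valley 599/797 = 75.2% → Central
Central wins overall and in every student group — no reversal.

No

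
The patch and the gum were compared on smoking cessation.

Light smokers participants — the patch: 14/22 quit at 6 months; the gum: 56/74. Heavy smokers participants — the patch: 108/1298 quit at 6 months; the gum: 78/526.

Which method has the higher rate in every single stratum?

the gum

Light smokers: the patch 14/22 = 63.6%, the gum 56/74 = 75.7% → the gum
Heavy smokers: the patch 108/1298 = 8.3%, the gum 78/526 = 14.8% → the gum
The gum has the higher rate in both groups.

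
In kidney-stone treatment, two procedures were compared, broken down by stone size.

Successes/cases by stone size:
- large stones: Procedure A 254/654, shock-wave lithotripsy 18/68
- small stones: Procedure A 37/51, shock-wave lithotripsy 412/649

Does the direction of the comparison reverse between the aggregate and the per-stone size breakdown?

Large stones: Procedure A 254/654 = 38.8%, shock-wave lithotripsy 18/68 = 26.5% → Procedure A
Small stones: Procedure A 37/51 = 72.5%, shock-wave lithotripsy 412/649 = 63.5% → Procedure A
Overall: Procedure A 291/705 = 41.3%, shock-wave lithotripsy 430/717 = 60.0% → shock-wave lithotripsy
Procedure A wins each stone group but shock-wave lithotripsy wins overall — the comparison reverses. Procedure A's cases skew toward large stones, which has a lower base rate.

Yes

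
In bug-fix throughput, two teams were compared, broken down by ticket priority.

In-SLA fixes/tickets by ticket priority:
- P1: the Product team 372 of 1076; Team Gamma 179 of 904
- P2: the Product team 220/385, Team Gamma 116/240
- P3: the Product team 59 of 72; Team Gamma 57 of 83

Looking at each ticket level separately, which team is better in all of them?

P1: the Product team 372/1076 = 34.6%, Team Gamma 179/904 = 19.8% → the Product team
P2: the Product team 220/385 = 57.1%, Team Gamma 116/240 = 48.3% → the Product team
P3: the Product team 59/72 = 81.9%, Team Gamma 57/83 = 68.7% → the Product team
The Product team has the higher rate in all 3 groups.

the Product team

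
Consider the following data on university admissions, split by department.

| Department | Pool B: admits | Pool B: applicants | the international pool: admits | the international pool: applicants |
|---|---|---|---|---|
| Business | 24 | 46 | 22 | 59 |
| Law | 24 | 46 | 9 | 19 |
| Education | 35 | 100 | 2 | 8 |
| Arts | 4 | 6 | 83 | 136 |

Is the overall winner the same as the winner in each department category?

No

Business: Pool B 24/46 = 52.2%, the international pool 22/59 = 37.3% → Pool B
Law: Pool B 24/46 = 52.2%, the international pool 9/19 = 47.4% → Pool B
Education: Pool B 35/100 = 35.0%, the international pool 2/8 = 25.0% → Pool B
Arts: Pool B 4/6 = 66.7%, the international pool 83/136 = 61.0% → Pool B
Overall: Pool B 87/198 = 43.9%, the international pool 116/222 = 52.3% → the international pool
Pool B wins each department group but the international pool wins overall — the comparison reverses. Pool B's applicants skew toward Education, which has a lower base rate.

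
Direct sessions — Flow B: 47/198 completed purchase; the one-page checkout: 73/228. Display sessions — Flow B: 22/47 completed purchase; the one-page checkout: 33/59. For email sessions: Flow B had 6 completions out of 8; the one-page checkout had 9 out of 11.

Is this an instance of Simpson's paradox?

No

Direct: Flow B 47/198 = 23.7%, the one-page checkout 73/228 = 32.0% → the one-page checkout
Display: Flow B 22/47 = 46.8%, the one-page checkout 33/59 = 55.9% → the one-page checkout
Email: Flow B 6/8 = 75.0%, the one-page checkout 9/11 = 81.8% → the one-page checkout
Overall: Flow B 75/253 = 29.6%, the one-page checkout 115/298 = 38.6% → the one-page checkout
The one-page checkout wins overall and in every traffic group — no reversal.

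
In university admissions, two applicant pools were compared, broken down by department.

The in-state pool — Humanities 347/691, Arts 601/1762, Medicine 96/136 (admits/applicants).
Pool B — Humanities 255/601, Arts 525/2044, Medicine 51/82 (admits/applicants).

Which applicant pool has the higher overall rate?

the in-state pool

Humanities: the in-state pool 347/691 = 50.2%, Pool B 255/601 = 42.4% → the in-state pool
Arts: the in-state pool 601/1762 = 34.1%, Pool B 525/2044 = 25.7% → the in-state pool
Medicine: the in-state pool 96/136 = 70.6%, Pool B 51/82 = 62.2% → the in-state pool
Overall: the in-state pool 1044/2589 = 40.3%, Pool B 831/2727 = 30.5% → the in-state pool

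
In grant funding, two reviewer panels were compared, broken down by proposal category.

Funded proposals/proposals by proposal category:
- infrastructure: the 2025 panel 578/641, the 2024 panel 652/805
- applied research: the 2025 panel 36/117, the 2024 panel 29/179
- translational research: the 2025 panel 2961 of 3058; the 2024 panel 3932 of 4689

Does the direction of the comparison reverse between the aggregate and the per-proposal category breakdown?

Infrastructure: the 2025 panel 578/641 = 90.2%, the 2024 panel 652/805 = 81.0% → the 2025 panel
Applied research: the 2025 panel 36/117 = 30.8%, the 2024 panel 29/179 = 16.2% → the 2025 panel
Translational research: the 2025 panel 2961/3058 = 96.8%, the 2024 panel 3932/4689 = 83.9% → the 2025 panel
Overall: the 2025 panel 3575/3816 = 93.7%, the 2024 panel 4613/5673 = 81.3% → the 2025 panel
The 2025 panel wins overall and in every proposal group — no reversal.

No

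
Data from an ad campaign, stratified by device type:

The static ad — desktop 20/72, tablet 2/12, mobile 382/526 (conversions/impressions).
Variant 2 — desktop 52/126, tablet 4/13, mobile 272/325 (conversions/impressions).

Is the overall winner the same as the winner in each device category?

Desktop: the static ad 20/72 = 27.8%, Variant 2 52/126 = 41.3% → Variant 2
Tablet: the static ad 2/12 = 16.7%, Variant 2 4/13 = 30.8% → Variant 2
Mobile: the static ad 382/526 = 72.6%, Variant 2 272/325 = 83.7% → Variant 2
Overall: the static ad 404/610 = 66.2%, Variant 2 328/464 = 70.7% → Variant 2
Variant 2 wins overall and in every device group — no reversal.

Yes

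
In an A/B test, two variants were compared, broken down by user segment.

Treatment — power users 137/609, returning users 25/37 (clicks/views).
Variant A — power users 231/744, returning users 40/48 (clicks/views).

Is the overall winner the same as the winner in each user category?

Yes

Power users: Treatment 137/609 = 22.5%, Variant A 231/744 = 31.0% → Variant A
Returning users: Treatment 25/37 = 67.6%, Variant A 40/48 = 83.3% → Variant A
Overall: Treatment 162/646 = 25.1%, Variant A 271/792 = 34.2% → Variant A
Variant A wins overall and in every user group — no reversal.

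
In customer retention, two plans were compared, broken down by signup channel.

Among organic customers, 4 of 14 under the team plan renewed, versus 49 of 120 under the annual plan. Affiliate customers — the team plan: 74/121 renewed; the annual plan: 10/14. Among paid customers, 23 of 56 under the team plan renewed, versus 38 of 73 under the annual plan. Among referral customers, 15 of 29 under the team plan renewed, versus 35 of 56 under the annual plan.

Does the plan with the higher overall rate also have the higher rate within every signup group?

No

Organic: the team plan 4/14 = 28.6%, the annual plan 49/120 = 40.8% → the annual plan
Affiliate: the team plan 74/121 = 61.2%, the annual plan 10/14 = 71.4% → the annual plan
Paid: the team plan 23/56 = 41.1%, the annual plan 38/73 = 52.1% → the annual plan
Referral: the team plan 15/29 = 51.7%, the annual plan 35/56 = 62.5% → the annual plan
Overall: the team plan 116/220 = 52.7%, the annual plan 132/263 = 50.2% → the team plan
The annual plan wins each signup group but the team plan wins overall — the comparison reverses. The annual plan's customers skew toward organic, which has a lower base rate.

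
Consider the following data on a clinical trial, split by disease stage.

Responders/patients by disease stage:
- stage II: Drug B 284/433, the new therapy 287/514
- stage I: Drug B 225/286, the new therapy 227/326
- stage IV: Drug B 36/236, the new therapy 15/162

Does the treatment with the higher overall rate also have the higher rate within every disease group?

Yes

Stage II: Drug B 284/433 = 65.6%, the new therapy 287/514 = 55.8% → Drug B
Stage I: Drug B 225/286 = 78.7%, the new therapy 227/326 = 69.6% → Drug B
Stage IV: Drug B 36/236 = 15.3%, the new therapy 15/162 = 9.3% → Drug B
Overall: Drug B 545/955 = 57.1%, the new therapy 529/1002 = 52.8% → Drug B
Drug B wins overall and in every disease group — no reversal.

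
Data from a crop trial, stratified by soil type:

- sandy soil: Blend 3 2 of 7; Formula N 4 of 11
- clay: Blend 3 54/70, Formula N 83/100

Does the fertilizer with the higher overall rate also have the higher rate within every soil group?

Sandy soil: Blend 3 2/7 = 28.6%, Formula N 4/11 = 36.4% → Formula N
Clay: Blend 3 54/70 = 77.1%, Formula N 83/100 = 83.0% → Formula N
Overall: Blend 3 56/77 = 72.7%, Formula N 87/111 = 78.4% → Formula N
Formula N wins overall and in every soil group — no reversal.

Yes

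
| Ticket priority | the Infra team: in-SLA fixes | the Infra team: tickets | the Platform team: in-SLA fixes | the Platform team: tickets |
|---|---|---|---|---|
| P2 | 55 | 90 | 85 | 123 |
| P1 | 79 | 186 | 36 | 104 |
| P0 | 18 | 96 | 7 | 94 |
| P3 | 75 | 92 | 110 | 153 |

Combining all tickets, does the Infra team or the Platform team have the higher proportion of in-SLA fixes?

P2: the Infra team 55/90 = 61.1%, the Platform team 85/123 = 69.1% → the Platform team
P1: the Infra team 79/186 = 42.5%, the Platform team 36/104 = 34.6% → the Infra team
P0: the Infra team 18/96 = 18.8%, the Platform team 7/94 = 7.4% → the Infra team
P3: the Infra team 75/92 = 81.5%, the Platform team 110/153 = 71.9% → the Infra team
Overall: the Infra team 227/464 = 48.9%, the Platform team 238/474 = 50.2% → the Platform team
(Neither sweeps every ticket group, but the Platform team has the higher pooled rate.)

the Platform team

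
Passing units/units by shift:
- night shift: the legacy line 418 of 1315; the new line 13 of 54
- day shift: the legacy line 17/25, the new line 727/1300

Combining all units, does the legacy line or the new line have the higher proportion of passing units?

the new line

Night shift: the legacy line 418/1315 = 31.8%, the new line 13/54 = 24.1% → the legacy line
Day shift: the legacy line 17/25 = 68.0%, the new line 727/1300 = 55.9% → the legacy line
Overall: the legacy line 435/1340 = 32.5%, the new line 740/1354 = 54.7% → the new line
(The legacy line wins every shift group but the new line wins overall — the legacy line's units skew toward the low-rate night shift group.)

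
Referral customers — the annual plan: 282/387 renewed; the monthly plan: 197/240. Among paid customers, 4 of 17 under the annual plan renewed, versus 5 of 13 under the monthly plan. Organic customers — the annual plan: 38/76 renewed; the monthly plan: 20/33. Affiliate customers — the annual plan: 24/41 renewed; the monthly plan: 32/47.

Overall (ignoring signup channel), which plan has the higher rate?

Referral: the annual plan 282/387 = 72.9%, the monthly plan 197/240 = 82.1% → the monthly plan
Paid: the annual plan 4/17 = 23.5%, the monthly plan 5/13 = 38.5% → the monthly plan
Organic: the annual plan 38/76 = 50.0%, the monthly plan 20/33 = 60.6% → the monthly plan
Affiliate: the annual plan 24/41 = 58.5%, the monthly plan 32/47 = 68.1% → the monthly plan
Overall: the annual plan 348/521 = 66.8%, the monthly plan 254/333 = 76.3% → the monthly plan

the monthly plan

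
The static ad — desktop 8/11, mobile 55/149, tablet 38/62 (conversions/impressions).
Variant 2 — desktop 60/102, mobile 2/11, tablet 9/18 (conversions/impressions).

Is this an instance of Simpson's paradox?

Desktop: the static ad 8/11 = 72.7%, Variant 2 60/102 = 58.8% → the static ad
Mobile: the static ad 55/149 = 36.9%, Variant 2 2/11 = 18.2% → the static ad
Tablet: the static ad 38/62 = 61.3%, Variant 2 9/18 = 50.0% → the static ad
Overall: the static ad 101/222 = 45.5%, Variant 2 71/131 = 54.2% → Variant 2
The static ad wins each device group but Variant 2 wins overall — the comparison reverses. The static ad's impressions skew toward mobile, which has a lower base rate.

Yes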